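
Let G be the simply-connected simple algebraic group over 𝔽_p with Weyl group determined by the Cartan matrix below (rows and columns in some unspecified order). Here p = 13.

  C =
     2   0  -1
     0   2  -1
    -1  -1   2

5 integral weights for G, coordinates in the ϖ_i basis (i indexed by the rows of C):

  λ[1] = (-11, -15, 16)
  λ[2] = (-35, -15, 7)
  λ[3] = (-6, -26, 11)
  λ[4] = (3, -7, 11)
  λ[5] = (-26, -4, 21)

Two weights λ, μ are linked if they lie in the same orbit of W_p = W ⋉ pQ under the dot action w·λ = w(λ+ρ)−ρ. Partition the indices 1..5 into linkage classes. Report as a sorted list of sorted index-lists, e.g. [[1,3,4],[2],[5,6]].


Dynkin diagram of C (from the 4 off-diagonal −1 entries): A_3.

Alcove-folded reps (p=13, 5 weights, presented ϖ-order):

  λ_1+ρ ↦ (1, 3, 6);  λ_2+ρ ↦ (1, 5, 0);  λ_3+ρ ↦ (1, 5, 0);  λ_4+ρ ↦ (1, 3, 6);  λ_5+ρ ↦ (1, 3, 6)

2 distinct reps among the 5 weights ⇒ 2 W_13-linkage classes:

[[1, 4, 5], [2, 3]]


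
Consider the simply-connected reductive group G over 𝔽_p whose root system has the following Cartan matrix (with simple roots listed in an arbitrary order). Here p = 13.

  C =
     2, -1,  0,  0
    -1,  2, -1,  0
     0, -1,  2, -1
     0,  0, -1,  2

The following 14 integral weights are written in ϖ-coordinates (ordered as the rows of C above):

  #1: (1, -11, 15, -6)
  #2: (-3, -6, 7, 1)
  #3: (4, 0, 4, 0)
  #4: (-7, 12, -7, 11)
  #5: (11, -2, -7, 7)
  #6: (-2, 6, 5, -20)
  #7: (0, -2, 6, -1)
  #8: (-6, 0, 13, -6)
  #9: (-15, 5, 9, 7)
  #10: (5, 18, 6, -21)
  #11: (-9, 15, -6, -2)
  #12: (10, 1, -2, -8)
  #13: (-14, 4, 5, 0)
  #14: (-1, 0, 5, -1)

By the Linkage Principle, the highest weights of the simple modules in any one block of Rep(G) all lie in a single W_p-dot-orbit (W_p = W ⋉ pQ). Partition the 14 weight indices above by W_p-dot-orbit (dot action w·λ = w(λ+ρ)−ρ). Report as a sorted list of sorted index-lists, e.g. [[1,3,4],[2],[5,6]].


Type A_4, rank 4, |W|=120; reorder rows/cols to standard.

λ_j+ρ reflected into Ā_13 (⟨·,θ^∨⟩≤13); 4-tuples as given:

  [1] (5, 2, 1, 2);  [2] (5, 2, 1, 2);  [3] (5, 1, 5, 1);  [4] (0, 1, 6, 0);  [5] (5, 6, 1, 1);  [6] (0, 1, 6, 0);  [7] (0, 1, 6, 0);  [8] (1, 3, 5, 3);  [9] (5, 2, 1, 2);  [10] (0, 1, 6, 0);  [11] (5, 2, 1, 2);  [12] (5, 6, 1, 1);  [13] (5, 6, 1, 1);  [14] (0, 1, 6, 0)

Partition of {1..14} into 5 W_13-dot-orbits:

[[1, 2, 9, 11], [3], [4, 6, 7, 10, 14], [5, 12, 13], [8]]


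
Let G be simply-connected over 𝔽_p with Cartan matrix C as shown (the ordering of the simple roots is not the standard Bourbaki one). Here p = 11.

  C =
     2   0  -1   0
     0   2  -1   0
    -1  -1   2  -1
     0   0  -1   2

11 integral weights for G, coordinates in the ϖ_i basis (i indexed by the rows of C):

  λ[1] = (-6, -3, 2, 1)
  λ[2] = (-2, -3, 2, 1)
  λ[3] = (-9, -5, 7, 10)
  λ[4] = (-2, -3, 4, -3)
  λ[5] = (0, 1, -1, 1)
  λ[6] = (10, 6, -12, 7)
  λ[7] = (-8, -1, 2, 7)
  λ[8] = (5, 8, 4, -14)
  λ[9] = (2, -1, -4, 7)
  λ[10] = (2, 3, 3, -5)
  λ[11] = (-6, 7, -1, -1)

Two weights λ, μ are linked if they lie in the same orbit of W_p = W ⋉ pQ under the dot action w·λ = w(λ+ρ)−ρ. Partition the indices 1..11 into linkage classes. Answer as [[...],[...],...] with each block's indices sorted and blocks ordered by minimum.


Type D_4, rank 4, |W|=192; reorder rows/cols to standard.

λ_j+ρ reflected into Ā_11 (⟨·,θ^∨⟩≤11); 4-tuples as given:

  1: (1, 2, 0, 2);  2: (1, 2, 0, 2);  3: (0, 4, 0, 3);  4: (1, 2, 0, 2);  5: (1, 2, 0, 2);  6: (0, 4, 0, 3);  7: (3, 4, 0, 4);  8: (1, 2, 0, 2);  9: (0, 3, 0, 5);  10: (3, 4, 0, 4);  11: (0, 3, 0, 5)

4 distinct reps among the 11 weights ⇒ 4 W_11-linkage classes:

[[1, 2, 4, 5, 8], [3, 6], [7, 10], [9, 11]]


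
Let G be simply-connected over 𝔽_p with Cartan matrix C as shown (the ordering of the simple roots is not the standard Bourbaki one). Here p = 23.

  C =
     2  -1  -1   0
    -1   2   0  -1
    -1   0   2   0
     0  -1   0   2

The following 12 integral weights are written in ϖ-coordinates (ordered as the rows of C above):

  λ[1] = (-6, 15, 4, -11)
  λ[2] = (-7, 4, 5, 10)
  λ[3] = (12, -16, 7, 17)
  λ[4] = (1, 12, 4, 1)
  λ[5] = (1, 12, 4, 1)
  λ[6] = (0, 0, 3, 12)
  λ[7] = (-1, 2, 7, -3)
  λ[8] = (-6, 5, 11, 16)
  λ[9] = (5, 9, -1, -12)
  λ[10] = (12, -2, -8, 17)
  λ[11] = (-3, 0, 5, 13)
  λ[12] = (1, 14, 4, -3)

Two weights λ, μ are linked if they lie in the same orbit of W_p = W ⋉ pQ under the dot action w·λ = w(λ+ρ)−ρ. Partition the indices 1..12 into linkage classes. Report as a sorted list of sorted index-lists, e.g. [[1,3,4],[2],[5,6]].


Root system A_4: the 4×4 matrix C matches after relabeling.

Ā_23 reps of the 12 weights (A_4, coords as presented):

  [1] (5, 1, 0, 10) · [2] (5, 1, 0, 10) · [3] (2, 13, 5, 2) · [4] (2, 13, 5, 2) · [5] (2, 13, 5, 2) · [6] (1, 1, 4, 13) · [7] (0, 1, 8, 2) · [8] (5, 1, 0, 10) · [9] (5, 1, 0, 10) · [10] (5, 1, 0, 10) · [11] (1, 1, 4, 13) · [12] (2, 13, 5, 2)

4 distinct reps among the 12 weights ⇒ 4 W_23-linkage classes:

[[1, 2, 8, 9, 10], [3, 4, 5, 12], [6, 11], [7]]


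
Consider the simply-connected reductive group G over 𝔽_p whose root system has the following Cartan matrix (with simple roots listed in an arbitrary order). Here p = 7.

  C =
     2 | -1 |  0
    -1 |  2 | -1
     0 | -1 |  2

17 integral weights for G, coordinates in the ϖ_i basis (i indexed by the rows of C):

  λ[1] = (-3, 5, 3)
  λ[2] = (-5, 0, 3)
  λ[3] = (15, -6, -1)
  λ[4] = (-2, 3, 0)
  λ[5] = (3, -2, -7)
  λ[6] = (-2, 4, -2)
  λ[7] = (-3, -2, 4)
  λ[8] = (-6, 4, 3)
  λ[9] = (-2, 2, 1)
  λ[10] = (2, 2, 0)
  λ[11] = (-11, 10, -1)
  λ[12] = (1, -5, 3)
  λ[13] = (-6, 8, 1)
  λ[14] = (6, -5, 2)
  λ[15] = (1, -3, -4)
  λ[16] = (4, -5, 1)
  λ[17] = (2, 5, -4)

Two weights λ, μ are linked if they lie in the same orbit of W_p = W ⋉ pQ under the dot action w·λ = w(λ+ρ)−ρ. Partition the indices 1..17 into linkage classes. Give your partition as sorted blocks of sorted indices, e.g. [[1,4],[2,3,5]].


Cartan matrix: type A_3 (|W|=24); un-permuting the 3 rows.

Folding the 17 weights λ_j+ρ into Ā_7 (reps in the given 3-coord order):

  1: (1, 3, 1);  2: (1, 3, 1);  3: (2, 2, 0);  4: (1, 3, 1);  5: (3, 3, 1);  6: (1, 3, 1);  7: (1, 2, 2);  8: (3, 0, 2);  9: (1, 2, 2);  10: (3, 3, 1);  11: (3, 3, 1);  12: (2, 2, 0);  13: (1, 2, 2);  14: (3, 3, 1);  15: (3, 0, 2);  16: (1, 2, 2);  17: (1, 3, 1)

5 distinct reps among the 17 weights ⇒ 5 W_7-linkage classes:

[[1, 2, 4, 6, 17], [3, 12], [5, 10, 11, 14], [7, 9, 13, 16], [8, 15]]


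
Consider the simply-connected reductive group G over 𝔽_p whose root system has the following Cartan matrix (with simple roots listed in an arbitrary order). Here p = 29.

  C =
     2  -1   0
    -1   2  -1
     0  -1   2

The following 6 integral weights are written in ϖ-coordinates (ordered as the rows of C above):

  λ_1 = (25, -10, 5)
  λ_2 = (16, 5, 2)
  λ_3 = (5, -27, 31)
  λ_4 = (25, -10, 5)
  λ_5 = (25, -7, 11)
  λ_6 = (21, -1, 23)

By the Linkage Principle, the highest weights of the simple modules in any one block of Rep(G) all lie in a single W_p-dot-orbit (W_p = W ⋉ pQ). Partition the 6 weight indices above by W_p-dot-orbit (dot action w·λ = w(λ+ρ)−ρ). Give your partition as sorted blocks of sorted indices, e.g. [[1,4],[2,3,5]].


Dynkin diagram of C (from the 4 off-diagonal −1 entries): A_3.

Ā_29 reps of the 6 weights (A_3, coords as presented):

  1: (17, 6, 3);  2: (17, 6, 3);  3: (17, 6, 3);  4: (17, 6, 3);  5: (17, 6, 3);  6: (5, 0, 7)

2 distinct reps among the 6 weights ⇒ 2 W_29-linkage classes:

[[1, 2, 3, 4, 5], [6]]


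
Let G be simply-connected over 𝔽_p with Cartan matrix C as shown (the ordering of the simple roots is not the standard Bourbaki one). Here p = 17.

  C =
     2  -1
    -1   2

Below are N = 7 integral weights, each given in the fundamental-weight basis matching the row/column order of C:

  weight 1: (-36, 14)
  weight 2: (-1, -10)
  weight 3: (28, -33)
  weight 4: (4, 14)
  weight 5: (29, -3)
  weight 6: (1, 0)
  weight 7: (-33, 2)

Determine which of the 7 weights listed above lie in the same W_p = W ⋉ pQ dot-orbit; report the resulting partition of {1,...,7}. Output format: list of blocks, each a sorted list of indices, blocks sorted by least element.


Dynkin diagram of C (from the 2 off-diagonal −1 entries): A_2.

Folding the 7 weights λ_j+ρ into Ā_17 (reps in the given 2-coord order):

  λ_1+ρ ↦ (2, 1) · λ_2+ρ ↦ (9, 0) · λ_3+ρ ↦ (12, 2) · λ_4+ρ ↦ (2, 12) · λ_5+ρ ↦ (4, 11) · λ_6+ρ ↦ (2, 1) · λ_7+ρ ↦ (12, 2)

Linkage partition of the 7 weights (5 classes, p=17):

[[1, 6], [2], [3, 7], [4], [5]]


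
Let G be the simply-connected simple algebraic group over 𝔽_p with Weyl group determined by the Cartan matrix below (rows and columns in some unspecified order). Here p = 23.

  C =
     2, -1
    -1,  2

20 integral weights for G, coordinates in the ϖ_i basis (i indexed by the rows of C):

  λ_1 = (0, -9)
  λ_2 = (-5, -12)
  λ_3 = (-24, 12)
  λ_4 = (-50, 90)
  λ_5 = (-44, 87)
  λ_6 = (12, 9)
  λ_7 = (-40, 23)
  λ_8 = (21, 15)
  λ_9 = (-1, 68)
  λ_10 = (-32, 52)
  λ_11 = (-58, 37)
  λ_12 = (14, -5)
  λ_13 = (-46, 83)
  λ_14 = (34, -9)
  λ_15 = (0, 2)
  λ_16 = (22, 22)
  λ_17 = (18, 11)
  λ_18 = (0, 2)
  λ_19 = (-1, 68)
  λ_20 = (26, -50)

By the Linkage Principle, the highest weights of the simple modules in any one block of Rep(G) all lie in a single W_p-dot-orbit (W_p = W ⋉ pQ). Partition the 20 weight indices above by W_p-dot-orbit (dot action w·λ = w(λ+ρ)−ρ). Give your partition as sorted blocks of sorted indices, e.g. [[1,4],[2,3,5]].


Root system A_2: the 2×2 matrix C matches after relabeling.

Alcove-folded reps (p=23, 20 weights, presented ϖ-order):

  λ_1 → (7, 1);  λ_2 → (11, 4);  λ_3 → (13, 10);  λ_4 → (1, 3);  λ_5 → (1, 3);  λ_6 → (13, 10);  λ_7 → (7, 1);  λ_8 → (7, 1);  λ_9 → (0, 0);  λ_10 → (7, 1);  λ_11 → (11, 4);  λ_12 → (11, 4);  λ_13 → (7, 1);  λ_14 → (11, 4);  λ_15 → (1, 3);  λ_16 → (0, 0);  λ_17 → (11, 4);  λ_18 → (1, 3);  λ_19 → (0, 0);  λ_20 → (1, 3)

The 20 indices split into 5 linkage classes (same alcove rep ⇔ same W_23-dot-orbit):

[[1, 7, 8, 10, 13], [2, 11, 12, 14, 17], [3, 6], [4, 5, 15, 18, 20], [9, 16, 19]]


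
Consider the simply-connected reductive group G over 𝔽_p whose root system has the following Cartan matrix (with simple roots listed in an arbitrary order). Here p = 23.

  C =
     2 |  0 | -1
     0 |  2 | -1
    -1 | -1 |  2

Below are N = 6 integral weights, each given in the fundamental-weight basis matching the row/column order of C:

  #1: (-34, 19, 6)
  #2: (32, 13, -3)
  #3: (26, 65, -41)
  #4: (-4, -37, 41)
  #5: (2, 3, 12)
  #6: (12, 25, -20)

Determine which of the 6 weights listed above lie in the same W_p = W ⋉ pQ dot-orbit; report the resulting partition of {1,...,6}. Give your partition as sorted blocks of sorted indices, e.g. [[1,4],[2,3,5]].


A_3 Cartan matrix, 3 simple roots permuted; ρ=(1,1,1).

W_23-reps of the 6 weights in Ā_23 (same 3-coord order as C):

    1: (3, 4, 13)
    2: (1, 2, 8)
    3: (3, 4, 13)
    4: (3, 4, 13)
    5: (3, 4, 13)
    6: (3, 4, 13)

These 6 weights hit 2 W_23-dot-orbits; sizes (5, 1):

[[1, 3, 4, 5, 6], [2]]


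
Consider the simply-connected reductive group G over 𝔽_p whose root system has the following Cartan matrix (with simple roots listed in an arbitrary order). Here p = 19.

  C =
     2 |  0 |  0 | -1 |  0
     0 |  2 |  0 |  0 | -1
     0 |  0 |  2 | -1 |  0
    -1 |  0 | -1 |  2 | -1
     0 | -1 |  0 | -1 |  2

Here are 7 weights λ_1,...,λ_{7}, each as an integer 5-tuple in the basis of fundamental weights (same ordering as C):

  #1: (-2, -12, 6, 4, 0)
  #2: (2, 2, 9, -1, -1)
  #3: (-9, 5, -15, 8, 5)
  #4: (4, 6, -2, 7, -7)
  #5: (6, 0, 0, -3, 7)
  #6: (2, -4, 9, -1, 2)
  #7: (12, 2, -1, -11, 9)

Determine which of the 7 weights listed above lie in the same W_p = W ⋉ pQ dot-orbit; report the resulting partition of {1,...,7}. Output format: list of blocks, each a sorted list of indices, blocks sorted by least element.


D_5 Cartan matrix, 5 simple roots permuted; ρ=(1,1,1,1,1).

W_19-reps of the 7 weights in Ā_19 (same 5-coord order as C):

  1: (5, 1, 1, 1, 4) · 2: (3, 3, 10, 0, 0) · 3: (5, 1, 1, 1, 4) · 4: (5, 1, 1, 1, 4) · 5: (5, 1, 1, 1, 4) · 6: (3, 3, 10, 0, 0) · 7: (3, 3, 10, 0, 0)

The 7 indices split into 2 linkage classes (same alcove rep ⇔ same W_19-dot-orbit):

[[1, 3, 4, 5], [2, 6, 7]]


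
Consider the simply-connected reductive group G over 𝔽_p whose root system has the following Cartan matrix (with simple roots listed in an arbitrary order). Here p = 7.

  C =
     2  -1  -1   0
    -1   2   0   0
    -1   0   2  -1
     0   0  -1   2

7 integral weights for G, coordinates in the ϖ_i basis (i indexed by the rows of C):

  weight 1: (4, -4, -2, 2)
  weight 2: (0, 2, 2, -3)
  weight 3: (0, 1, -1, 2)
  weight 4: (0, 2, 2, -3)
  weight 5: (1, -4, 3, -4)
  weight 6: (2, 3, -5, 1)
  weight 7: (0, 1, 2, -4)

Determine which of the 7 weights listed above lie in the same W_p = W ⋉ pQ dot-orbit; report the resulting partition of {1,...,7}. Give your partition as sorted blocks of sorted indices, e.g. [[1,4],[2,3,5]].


Dynkin diagram of C (from the 6 off-diagonal −1 entries): A_4.

W_7-reps of the 7 weights in Ā_7 (same 4-coord order as C):

  λ_1+ρ ↦ (1, 3, 1, 2)
  λ_2+ρ ↦ (1, 3, 1, 2)
  λ_3+ρ ↦ (1, 2, 0, 3)
  λ_4+ρ ↦ (1, 3, 1, 2)
  λ_5+ρ ↦ (1, 2, 0, 3)
  λ_6+ρ ↦ (1, 3, 1, 2)
  λ_7+ρ ↦ (1, 2, 0, 3)

Linkage partition of the 7 weights (2 classes, p=7):

[[1, 2, 4, 6], [3, 5, 7]]


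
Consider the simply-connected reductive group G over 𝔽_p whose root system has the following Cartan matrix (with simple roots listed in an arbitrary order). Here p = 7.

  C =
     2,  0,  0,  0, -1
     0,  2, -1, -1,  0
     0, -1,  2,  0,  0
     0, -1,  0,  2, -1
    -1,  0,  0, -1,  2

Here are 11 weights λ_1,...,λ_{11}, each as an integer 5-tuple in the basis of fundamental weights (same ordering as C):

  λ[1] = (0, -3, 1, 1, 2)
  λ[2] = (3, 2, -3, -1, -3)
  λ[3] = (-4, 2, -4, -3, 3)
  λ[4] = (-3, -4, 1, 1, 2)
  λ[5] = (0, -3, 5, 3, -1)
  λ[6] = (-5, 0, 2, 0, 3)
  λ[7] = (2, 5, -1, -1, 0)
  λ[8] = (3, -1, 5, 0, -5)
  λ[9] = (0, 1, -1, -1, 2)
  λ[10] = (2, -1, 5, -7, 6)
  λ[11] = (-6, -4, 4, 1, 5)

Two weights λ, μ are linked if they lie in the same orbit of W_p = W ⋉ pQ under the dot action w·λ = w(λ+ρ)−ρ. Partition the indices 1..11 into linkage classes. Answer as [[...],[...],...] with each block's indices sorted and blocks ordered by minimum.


A_5 Cartan matrix, 5 simple roots permuted; ρ=(1,1,1,1,1).

λ_j+ρ reflected into Ā_7 (⟨·,θ^∨⟩≤7); 5-tuples as given:

  1: (1, 2, 0, 0, 3)
  2: (2, 1, 1, 1, 0)
  3: (2, 1, 1, 1, 0)
  4: (2, 1, 1, 1, 0)
  5: (0, 2, 2, 1, 1)
  6: (2, 1, 1, 1, 0)
  7: (0, 3, 3, 0, 1)
  8: (0, 3, 3, 0, 1)
  9: (1, 2, 0, 0, 3)
  10: (0, 3, 3, 0, 1)
  11: (2, 1, 1, 1, 0)

Linkage partition of the 11 weights (4 classes, p=7):

[[1, 9], [2, 3, 4, 6, 11], [5], [7, 8, 10]]


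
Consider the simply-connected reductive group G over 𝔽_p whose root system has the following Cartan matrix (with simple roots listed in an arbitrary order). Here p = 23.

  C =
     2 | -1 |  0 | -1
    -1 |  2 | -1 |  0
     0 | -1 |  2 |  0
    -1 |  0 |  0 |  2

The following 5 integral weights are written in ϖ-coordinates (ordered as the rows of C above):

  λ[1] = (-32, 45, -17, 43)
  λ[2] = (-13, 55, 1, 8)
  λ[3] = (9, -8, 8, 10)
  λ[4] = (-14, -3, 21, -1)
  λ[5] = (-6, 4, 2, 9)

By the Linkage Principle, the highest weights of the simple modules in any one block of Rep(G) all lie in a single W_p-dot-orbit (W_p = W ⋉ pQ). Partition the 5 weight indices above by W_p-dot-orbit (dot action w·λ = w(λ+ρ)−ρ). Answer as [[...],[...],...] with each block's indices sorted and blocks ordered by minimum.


Cartan matrix: type A_4 (|W|=120); un-permuting the 4 rows.

Alcove-folded reps (p=23, 5 weights, presented ϖ-order):

  λ_1 → (13, 0, 7, 2) · λ_2 → (3, 7, 2, 11) · λ_3 → (3, 7, 2, 11) · λ_4 → (13, 0, 7, 2) · λ_5 → (5, 0, 3, 5)

Grouping the 5 weights by Ā_23-representative: 3 linkage classes.

[[1, 4], [2, 3], [5]]


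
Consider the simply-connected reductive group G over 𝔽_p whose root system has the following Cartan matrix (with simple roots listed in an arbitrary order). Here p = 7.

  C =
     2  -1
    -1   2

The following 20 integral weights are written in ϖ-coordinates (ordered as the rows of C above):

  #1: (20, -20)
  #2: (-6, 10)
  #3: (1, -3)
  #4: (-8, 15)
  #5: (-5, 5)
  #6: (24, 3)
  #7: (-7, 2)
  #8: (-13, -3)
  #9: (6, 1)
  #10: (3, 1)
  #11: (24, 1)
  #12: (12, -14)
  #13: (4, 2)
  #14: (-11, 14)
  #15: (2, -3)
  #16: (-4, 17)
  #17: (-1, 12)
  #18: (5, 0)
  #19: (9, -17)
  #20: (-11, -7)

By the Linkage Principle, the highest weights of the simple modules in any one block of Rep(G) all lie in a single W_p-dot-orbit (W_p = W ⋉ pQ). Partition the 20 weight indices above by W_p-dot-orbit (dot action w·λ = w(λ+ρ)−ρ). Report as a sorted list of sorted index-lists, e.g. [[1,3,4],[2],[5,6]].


Root system A_2: the 2×2 matrix C matches after relabeling.

Ā_7 reps of the 20 weights (A_2, coords as presented):

  λ_1+ρ ↦ (0, 2)
  λ_2+ρ ↦ (1, 2)
  λ_3+ρ ↦ (0, 2)
  λ_4+ρ ↦ (0, 2)
  λ_5+ρ ↦ (4, 2)
  λ_6+ρ ↦ (3, 3)
  λ_7+ρ ↦ (3, 3)
  λ_8+ρ ↦ (5, 0)
  λ_9+ρ ↦ (5, 0)
  λ_10+ρ ↦ (4, 2)
  λ_11+ρ ↦ (4, 2)
  λ_12+ρ ↦ (6, 1)
  λ_13+ρ ↦ (4, 2)
  λ_14+ρ ↦ (1, 2)
  λ_15+ρ ↦ (1, 2)
  λ_16+ρ ↦ (3, 3)
  λ_17+ρ ↦ (6, 1)
  λ_18+ρ ↦ (6, 1)
  λ_19+ρ ↦ (1, 2)
  λ_20+ρ ↦ (1, 2)

These 20 weights hit 6 W_7-dot-orbits; sizes (3, 5, 4, 3, 2, 3):

[[1, 3, 4], [2, 14, 15, 19, 20], [5, 10, 11, 13], [6, 7, 16], [8, 9], [12, 17, 18]]


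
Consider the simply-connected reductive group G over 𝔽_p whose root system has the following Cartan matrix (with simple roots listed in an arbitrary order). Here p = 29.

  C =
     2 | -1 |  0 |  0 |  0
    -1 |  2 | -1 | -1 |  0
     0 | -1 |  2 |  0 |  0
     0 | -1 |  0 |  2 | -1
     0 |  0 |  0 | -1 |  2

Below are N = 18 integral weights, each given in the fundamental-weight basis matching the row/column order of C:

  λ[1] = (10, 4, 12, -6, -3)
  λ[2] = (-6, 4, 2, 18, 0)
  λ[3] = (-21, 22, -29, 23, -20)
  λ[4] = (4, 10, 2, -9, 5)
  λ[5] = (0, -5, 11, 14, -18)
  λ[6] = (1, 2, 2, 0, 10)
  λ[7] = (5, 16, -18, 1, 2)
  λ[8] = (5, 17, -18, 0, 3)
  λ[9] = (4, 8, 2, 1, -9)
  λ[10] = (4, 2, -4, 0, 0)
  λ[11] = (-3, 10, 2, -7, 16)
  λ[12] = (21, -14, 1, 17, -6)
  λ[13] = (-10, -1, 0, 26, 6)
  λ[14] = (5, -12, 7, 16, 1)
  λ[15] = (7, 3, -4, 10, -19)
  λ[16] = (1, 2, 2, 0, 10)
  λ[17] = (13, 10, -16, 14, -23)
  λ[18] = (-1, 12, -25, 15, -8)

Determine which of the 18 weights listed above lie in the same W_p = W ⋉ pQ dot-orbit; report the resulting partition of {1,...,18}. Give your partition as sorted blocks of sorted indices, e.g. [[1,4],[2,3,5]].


Type D_5, rank 5, |W|=1920; reorder rows/cols to standard.

Folding the 18 weights λ_j+ρ into Ā_29 (reps in the given 5-coord order):

  1: (9, 2, 11, 0, 5) · 2: (5, 0, 3, 1, 1) · 3: (5, 0, 3, 1, 1) · 4: (5, 3, 3, 6, 2) · 5: (2, 3, 3, 1, 11) · 6: (2, 3, 3, 1, 11) · 7: (6, 0, 17, 1, 3) · 8: (6, 0, 17, 1, 3) · 9: (5, 3, 3, 6, 2) · 10: (5, 0, 3, 1, 1) · 11: (2, 3, 3, 1, 11) · 12: (9, 2, 11, 0, 5) · 13: (5, 0, 3, 1, 1) · 14: (5, 3, 3, 6, 2) · 15: (2, 3, 3, 1, 11) · 16: (2, 3, 3, 1, 11) · 17: (3, 0, 4, 7, 4) · 18: (9, 2, 11, 0, 5)

Grouping the 18 weights by Ā_29-representative: 6 linkage classes.

[[1, 12, 18], [2, 3, 10, 13], [4, 9, 14], [5, 6, 11, 15, 16], [7, 8], [17]]


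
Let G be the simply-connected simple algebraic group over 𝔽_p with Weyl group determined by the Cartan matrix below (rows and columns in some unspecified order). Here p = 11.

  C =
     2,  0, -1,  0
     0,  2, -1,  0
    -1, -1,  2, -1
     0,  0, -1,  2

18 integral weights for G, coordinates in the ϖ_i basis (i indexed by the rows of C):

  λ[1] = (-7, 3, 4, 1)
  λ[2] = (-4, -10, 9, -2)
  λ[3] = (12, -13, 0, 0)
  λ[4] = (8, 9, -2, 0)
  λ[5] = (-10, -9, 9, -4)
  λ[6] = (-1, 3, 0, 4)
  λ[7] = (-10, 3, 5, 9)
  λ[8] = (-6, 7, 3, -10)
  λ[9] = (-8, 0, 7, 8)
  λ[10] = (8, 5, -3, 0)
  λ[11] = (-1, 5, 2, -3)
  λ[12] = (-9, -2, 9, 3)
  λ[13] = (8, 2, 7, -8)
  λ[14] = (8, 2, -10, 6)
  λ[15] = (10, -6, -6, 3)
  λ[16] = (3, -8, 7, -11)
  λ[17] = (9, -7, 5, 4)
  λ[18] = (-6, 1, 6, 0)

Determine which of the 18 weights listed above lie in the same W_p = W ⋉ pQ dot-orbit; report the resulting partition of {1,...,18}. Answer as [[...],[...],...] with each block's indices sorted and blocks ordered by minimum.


D_4 Cartan matrix, 4 simple roots permuted; ρ=(1,1,1,1).

Ā_11 reps of the 18 weights (D_4, coords as presented):

  [1] (5, 3, 1, 1);  [2] (0, 6, 1, 2);  [3] (1, 2, 0, 7);  [4] (1, 2, 0, 7);  [5] (1, 2, 0, 7);  [6] (0, 4, 1, 5);  [7] (0, 5, 1, 1);  [8] (5, 2, 1, 1);  [9] (0, 6, 1, 2);  [10] (5, 2, 1, 1);  [11] (0, 6, 1, 2);  [12] (5, 2, 1, 1);  [13] (0, 6, 1, 2);  [14] (0, 6, 1, 2);  [15] (0, 4, 1, 5);  [16] (5, 2, 1, 1);  [17] (0, 4, 1, 5);  [18] (5, 2, 1, 1)

Linkage partition of the 18 weights (6 classes, p=11):

[[1], [2, 9, 11, 13, 14], [3, 4, 5], [6, 15, 17], [7], [8, 10, 12, 16, 18]]


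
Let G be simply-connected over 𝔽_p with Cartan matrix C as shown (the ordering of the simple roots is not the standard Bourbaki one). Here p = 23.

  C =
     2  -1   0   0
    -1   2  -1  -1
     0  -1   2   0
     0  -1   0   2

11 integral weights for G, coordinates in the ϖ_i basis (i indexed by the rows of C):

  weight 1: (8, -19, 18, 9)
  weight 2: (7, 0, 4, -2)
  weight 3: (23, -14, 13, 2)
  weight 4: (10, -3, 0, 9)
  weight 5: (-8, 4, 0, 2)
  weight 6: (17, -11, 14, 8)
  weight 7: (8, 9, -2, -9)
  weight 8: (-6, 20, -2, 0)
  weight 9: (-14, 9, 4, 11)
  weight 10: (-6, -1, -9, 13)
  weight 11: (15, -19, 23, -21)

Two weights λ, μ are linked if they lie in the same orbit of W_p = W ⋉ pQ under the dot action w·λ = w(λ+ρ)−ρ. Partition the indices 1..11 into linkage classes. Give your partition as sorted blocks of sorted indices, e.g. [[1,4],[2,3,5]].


D_4 Cartan matrix, 4 simple roots permuted; ρ=(1,1,1,1).

λ_j+ρ reflected into Ā_23 (⟨·,θ^∨⟩≤23); 4-tuples as given:

  λ_1+ρ ↦ (9, 1, 1, 8)
  λ_2+ρ ↦ (8, 0, 5, 1)
  λ_3+ρ ↦ (9, 1, 1, 8)
  λ_4+ρ ↦ (9, 1, 1, 8)
  λ_5+ρ ↦ (5, 1, 1, 1)
  λ_6+ρ ↦ (8, 0, 5, 1)
  λ_7+ρ ↦ (9, 1, 1, 8)
  λ_8+ρ ↦ (5, 1, 1, 1)
  λ_9+ρ ↦ (9, 1, 1, 8)
  λ_10+ρ ↦ (8, 0, 5, 1)
  λ_11+ρ ↦ (5, 1, 1, 1)

Linkage partition of the 11 weights (3 classes, p=23):

[[1, 3, 4, 7, 9], [2, 6, 10], [5, 8, 11]]


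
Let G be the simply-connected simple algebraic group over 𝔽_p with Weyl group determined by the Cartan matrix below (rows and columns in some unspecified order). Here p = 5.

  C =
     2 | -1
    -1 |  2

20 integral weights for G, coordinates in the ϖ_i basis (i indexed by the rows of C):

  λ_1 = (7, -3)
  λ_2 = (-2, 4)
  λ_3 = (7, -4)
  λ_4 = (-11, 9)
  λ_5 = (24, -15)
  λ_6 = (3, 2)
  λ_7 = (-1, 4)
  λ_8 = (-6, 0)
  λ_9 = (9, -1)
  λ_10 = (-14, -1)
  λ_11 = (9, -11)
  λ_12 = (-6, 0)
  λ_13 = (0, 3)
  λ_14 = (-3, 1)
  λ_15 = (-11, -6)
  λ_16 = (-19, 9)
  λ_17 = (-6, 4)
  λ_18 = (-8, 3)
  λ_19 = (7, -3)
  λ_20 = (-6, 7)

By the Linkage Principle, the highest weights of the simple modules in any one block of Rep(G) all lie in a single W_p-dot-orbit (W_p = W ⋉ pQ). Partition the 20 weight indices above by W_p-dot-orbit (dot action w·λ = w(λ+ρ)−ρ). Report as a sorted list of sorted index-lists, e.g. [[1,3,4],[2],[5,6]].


A_2 Cartan matrix, 2 simple roots permuted; ρ=(1,1).

λ_j+ρ reflected into Ā_5 (⟨·,θ^∨⟩≤5); 2-tuples as given:

  λ_1 → (2, 1) · λ_2 → (1, 4) · λ_3 → (2, 0) · λ_4 → (0, 5) · λ_5 → (1, 4) · λ_6 → (2, 1) · λ_7 → (0, 5) · λ_8 → (1, 4) · λ_9 → (0, 5) · λ_10 → (2, 0) · λ_11 → (5, 0) · λ_12 → (1, 4) · λ_13 → (1, 4) · λ_14 → (2, 0) · λ_15 → (0, 5) · λ_16 → (2, 0) · λ_17 → (5, 0) · λ_18 → (2, 1) · λ_19 → (2, 1) · λ_20 → (2, 0)

The 20 indices split into 5 linkage classes (same alcove rep ⇔ same W_5-dot-orbit):

[[1, 6, 18, 19], [2, 5, 8, 12, 13], [3, 10, 14, 16, 20], [4, 7, 9, 15], [11, 17]]


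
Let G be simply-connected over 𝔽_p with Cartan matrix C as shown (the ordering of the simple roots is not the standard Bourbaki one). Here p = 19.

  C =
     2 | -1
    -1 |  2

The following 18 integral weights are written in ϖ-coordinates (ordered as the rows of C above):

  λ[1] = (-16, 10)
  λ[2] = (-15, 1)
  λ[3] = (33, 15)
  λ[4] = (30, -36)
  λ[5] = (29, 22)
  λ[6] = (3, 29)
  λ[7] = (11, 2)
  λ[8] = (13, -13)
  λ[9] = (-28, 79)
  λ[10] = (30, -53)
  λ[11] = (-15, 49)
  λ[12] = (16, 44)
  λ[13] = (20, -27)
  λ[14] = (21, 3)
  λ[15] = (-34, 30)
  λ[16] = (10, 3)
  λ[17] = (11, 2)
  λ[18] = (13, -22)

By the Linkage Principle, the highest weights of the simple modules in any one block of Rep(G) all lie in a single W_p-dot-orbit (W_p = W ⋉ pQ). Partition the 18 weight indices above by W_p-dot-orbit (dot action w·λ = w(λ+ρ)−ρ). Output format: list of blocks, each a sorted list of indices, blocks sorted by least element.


Type A_2, rank 2, |W|=6; reorder rows/cols to standard.

Folding the 18 weights λ_j+ρ into Ā_19 (reps in the given 2-coord order):

  λ_1 → (11, 4);  λ_2 → (2, 12);  λ_3 → (12, 3);  λ_4 → (12, 3);  λ_5 → (11, 4);  λ_6 → (11, 4);  λ_7 → (12, 3);  λ_8 → (2, 12);  λ_9 → (11, 4);  λ_10 → (2, 12);  λ_11 → (5, 12);  λ_12 → (5, 12);  λ_13 → (2, 12);  λ_14 → (12, 3);  λ_15 → (5, 12);  λ_16 → (11, 4);  λ_17 → (12, 3);  λ_18 → (5, 12)

These 18 weights hit 4 W_19-dot-orbits; sizes (5, 4, 5, 4):

[[1, 5, 6, 9, 16], [2, 8, 10, 13], [3, 4, 7, 14, 17], [11, 12, 15, 18]]


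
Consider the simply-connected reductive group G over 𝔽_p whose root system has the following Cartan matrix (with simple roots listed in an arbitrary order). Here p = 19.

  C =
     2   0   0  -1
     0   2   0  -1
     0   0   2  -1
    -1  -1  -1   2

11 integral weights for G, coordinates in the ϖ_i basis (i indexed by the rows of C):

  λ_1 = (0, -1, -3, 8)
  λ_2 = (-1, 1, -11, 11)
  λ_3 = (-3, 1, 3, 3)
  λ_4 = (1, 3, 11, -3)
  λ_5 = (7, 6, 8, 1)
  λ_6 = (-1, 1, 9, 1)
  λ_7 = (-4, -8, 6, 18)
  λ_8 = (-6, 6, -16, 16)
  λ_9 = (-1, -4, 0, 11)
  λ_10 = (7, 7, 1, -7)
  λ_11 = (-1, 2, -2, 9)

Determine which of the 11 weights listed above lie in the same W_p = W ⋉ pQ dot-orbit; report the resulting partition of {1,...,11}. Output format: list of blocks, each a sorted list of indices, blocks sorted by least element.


Dynkin diagram of C (from the 6 off-diagonal −1 entries): D_4.

Ā_19 reps of the 11 weights (D_4, coords as presented):

  [1] (1, 0, 2, 7) · [2] (0, 2, 10, 2) · [3] (2, 2, 4, 2) · [4] (0, 2, 10, 2) · [5] (1, 0, 2, 7) · [6] (0, 2, 10, 2) · [7] (4, 0, 0, 3) · [8] (0, 2, 10, 2) · [9] (0, 3, 1, 6) · [10] (2, 2, 4, 2) · [11] (0, 3, 1, 6)

Partition of {1..11} into 5 W_19-dot-orbits:

[[1, 5], [2, 4, 6, 8], [3, 10], [7], [9, 11]]


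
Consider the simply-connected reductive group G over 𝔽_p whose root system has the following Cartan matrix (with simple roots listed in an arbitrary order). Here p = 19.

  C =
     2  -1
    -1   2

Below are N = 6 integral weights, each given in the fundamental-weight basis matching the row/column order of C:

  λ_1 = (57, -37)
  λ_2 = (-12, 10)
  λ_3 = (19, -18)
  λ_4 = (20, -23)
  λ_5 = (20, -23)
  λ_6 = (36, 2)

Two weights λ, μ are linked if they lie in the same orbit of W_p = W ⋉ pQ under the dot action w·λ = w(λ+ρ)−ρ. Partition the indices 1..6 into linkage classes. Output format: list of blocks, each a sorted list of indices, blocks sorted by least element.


C ↔ A_2 under row/col permutation; |W(A_2)| = 6.

λ_j+ρ reflected into Ā_19 (⟨·,θ^∨⟩≤19); 2-tuples as given:

  [1] (2, 16)
  [2] (11, 0)
  [3] (2, 16)
  [4] (2, 16)
  [5] (2, 16)
  [6] (2, 16)

2 distinct reps among the 6 weights ⇒ 2 W_19-linkage classes:

[[1, 3, 4, 5, 6], [2]]


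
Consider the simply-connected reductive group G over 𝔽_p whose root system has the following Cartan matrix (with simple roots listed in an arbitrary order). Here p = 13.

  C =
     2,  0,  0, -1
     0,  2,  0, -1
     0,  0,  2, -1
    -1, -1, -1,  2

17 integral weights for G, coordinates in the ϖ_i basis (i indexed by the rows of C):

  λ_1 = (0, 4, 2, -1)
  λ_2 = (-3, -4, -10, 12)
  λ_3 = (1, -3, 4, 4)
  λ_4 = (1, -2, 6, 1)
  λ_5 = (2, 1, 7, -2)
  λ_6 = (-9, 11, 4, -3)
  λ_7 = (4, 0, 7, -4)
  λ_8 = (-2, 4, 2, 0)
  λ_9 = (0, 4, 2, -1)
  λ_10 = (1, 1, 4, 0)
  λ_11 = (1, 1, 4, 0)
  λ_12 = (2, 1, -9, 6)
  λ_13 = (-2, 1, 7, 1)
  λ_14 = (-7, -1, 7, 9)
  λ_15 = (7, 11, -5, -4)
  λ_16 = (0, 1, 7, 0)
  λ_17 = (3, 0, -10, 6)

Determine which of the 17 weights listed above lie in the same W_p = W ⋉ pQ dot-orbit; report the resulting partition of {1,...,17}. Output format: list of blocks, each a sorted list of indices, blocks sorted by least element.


Cartan matrix: type D_4 (|W|=192); un-permuting the 4 rows.

λ_j+ρ reflected into Ā_13 (⟨·,θ^∨⟩≤13); 4-tuples as given:

  λ_1+ρ ↦ (1, 5, 3, 0)
  λ_2+ρ ↦ (1, 2, 8, 1)
  λ_3+ρ ↦ (2, 2, 5, 1)
  λ_4+ρ ↦ (2, 1, 7, 1)
  λ_5+ρ ↦ (2, 1, 7, 1)
  λ_6+ρ ↦ (2, 2, 5, 1)
  λ_7+ρ ↦ (2, 2, 5, 1)
  λ_8+ρ ↦ (1, 5, 3, 0)
  λ_9+ρ ↦ (1, 5, 3, 0)
  λ_10+ρ ↦ (2, 2, 5, 1)
  λ_11+ρ ↦ (2, 2, 5, 1)
  λ_12+ρ ↦ (2, 1, 7, 1)
  λ_13+ρ ↦ (1, 2, 8, 1)
  λ_14+ρ ↦ (1, 5, 3, 0)
  λ_15+ρ ↦ (1, 5, 3, 0)
  λ_16+ρ ↦ (1, 2, 8, 1)
  λ_17+ρ ↦ (2, 1, 7, 1)

Partition of {1..17} into 4 W_13-dot-orbits:

[[1, 8, 9, 14, 15], [2, 13, 16], [3, 6, 7, 10, 11], [4, 5, 12, 17]]


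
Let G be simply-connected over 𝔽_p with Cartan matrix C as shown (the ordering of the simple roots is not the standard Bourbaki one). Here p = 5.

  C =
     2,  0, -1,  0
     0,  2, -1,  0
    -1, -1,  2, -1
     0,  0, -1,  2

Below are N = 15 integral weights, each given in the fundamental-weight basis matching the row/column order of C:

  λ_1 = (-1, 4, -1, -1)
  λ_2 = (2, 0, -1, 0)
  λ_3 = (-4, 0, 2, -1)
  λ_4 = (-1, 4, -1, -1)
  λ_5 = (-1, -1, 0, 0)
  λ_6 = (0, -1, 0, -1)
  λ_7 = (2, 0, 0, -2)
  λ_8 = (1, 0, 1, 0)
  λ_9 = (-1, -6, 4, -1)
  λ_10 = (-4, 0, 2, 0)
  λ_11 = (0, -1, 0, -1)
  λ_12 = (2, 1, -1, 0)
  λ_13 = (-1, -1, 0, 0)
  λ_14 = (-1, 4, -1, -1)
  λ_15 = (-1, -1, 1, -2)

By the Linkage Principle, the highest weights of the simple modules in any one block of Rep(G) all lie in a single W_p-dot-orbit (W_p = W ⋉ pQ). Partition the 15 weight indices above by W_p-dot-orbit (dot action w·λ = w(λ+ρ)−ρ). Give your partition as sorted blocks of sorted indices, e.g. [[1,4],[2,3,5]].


D_4 Cartan matrix, 4 simple roots permuted; ρ=(1,1,1,1).

W_5-reps of the 15 weights in Ā_5 (same 4-coord order as C):

  λ_1+ρ ↦ (0, 5, 0, 0) · λ_2+ρ ↦ (3, 1, 0, 1) · λ_3+ρ ↦ (3, 1, 0, 0) · λ_4+ρ ↦ (0, 5, 0, 0) · λ_5+ρ ↦ (0, 0, 1, 1) · λ_6+ρ ↦ (1, 0, 1, 0) · λ_7+ρ ↦ (3, 1, 0, 1) · λ_8+ρ ↦ (1, 0, 1, 0) · λ_9+ρ ↦ (0, 5, 0, 0) · λ_10+ρ ↦ (3, 1, 0, 1) · λ_11+ρ ↦ (1, 0, 1, 0) · λ_12+ρ ↦ (2, 1, 1, 0) · λ_13+ρ ↦ (0, 0, 1, 1) · λ_14+ρ ↦ (0, 5, 0, 0) · λ_15+ρ ↦ (0, 0, 1, 1)

Linkage partition of the 15 weights (6 classes, p=5):

[[1, 4, 9, 14], [2, 7, 10], [3], [5, 13, 15], [6, 8, 11], [12]]


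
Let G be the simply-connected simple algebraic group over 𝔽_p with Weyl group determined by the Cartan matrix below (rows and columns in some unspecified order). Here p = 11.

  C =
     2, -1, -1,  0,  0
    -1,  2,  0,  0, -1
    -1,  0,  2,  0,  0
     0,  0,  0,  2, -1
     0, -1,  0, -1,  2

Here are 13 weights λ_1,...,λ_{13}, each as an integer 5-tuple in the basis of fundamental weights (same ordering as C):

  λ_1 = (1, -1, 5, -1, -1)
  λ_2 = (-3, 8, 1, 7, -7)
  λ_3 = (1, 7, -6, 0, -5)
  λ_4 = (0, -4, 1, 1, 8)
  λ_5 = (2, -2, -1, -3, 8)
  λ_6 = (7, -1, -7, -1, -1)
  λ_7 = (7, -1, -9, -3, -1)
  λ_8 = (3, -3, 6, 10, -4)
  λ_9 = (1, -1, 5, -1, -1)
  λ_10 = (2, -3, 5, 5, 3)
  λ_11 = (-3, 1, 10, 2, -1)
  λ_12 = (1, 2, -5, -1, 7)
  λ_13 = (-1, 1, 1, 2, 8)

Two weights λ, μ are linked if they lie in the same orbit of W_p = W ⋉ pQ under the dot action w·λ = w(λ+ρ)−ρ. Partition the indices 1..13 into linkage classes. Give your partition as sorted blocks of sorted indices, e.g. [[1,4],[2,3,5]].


Root system A_5: the 5×5 matrix C matches after relabeling.

Alcove-folded reps (p=11, 13 weights, presented ϖ-order):

  λ_1 → (2, 0, 6, 0, 0)
  λ_2 → (2, 1, 0, 2, 6)
  λ_3 → (3, 1, 2, 3, 1)
  λ_4 → (2, 1, 0, 2, 6)
  λ_5 → (2, 1, 0, 2, 6)
  λ_6 → (2, 0, 6, 0, 0)
  λ_7 → (2, 0, 6, 0, 0)
  λ_8 → (1, 2, 0, 0, 2)
  λ_9 → (2, 0, 6, 0, 0)
  λ_10 → (1, 2, 0, 0, 2)
  λ_11 → (2, 0, 6, 0, 0)
  λ_12 → (2, 1, 0, 2, 6)
  λ_13 → (2, 1, 0, 2, 6)

4 distinct reps among the 13 weights ⇒ 4 W_11-linkage classes:

[[1, 6, 7, 9, 11], [2, 4, 5, 12, 13], [3], [8, 10]]


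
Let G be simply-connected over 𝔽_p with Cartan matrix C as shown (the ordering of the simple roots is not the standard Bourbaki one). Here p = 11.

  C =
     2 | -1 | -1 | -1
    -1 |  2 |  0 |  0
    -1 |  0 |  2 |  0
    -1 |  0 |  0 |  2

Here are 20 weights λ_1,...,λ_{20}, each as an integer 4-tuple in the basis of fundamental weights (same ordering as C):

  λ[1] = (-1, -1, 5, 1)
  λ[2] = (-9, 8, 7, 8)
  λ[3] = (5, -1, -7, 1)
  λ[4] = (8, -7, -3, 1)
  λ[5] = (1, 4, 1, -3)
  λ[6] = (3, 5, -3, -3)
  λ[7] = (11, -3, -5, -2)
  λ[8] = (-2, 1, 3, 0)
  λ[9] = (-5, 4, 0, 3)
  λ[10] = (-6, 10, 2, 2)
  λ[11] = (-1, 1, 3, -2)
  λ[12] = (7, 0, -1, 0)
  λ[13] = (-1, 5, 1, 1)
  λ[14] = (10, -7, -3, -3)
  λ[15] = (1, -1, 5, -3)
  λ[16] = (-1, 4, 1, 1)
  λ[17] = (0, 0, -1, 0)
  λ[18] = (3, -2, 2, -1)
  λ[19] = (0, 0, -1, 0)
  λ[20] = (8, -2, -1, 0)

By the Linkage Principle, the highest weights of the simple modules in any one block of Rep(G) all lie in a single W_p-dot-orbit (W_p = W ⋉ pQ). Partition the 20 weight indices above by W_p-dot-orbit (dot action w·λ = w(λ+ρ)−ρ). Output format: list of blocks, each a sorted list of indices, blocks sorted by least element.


Root system D_4: the 4×4 matrix C matches after relabeling.

Each λ_j+ρ reduced to Ā_11; 4-tuples below use C's row order:

  1: (0, 0, 6, 2)
  2: (1, 1, 0, 1)
  3: (0, 0, 6, 2)
  4: (0, 6, 2, 2)
  5: (0, 5, 2, 2)
  6: (0, 6, 2, 2)
  7: (1, 1, 3, 0)
  8: (1, 1, 3, 0)
  9: (1, 1, 3, 0)
  10: (0, 6, 2, 2)
  11: (1, 1, 3, 0)
  12: (1, 1, 0, 1)
  13: (0, 6, 2, 2)
  14: (0, 6, 2, 2)
  15: (0, 0, 6, 2)
  16: (0, 5, 2, 2)
  17: (1, 1, 0, 1)
  18: (3, 1, 3, 0)
  19: (1, 1, 0, 1)
  20: (1, 1, 0, 1)

Grouping the 20 weights by Ā_11-representative: 6 linkage classes.

[[1, 3, 15], [2, 12, 17, 19, 20], [4, 6, 10, 13, 14], [5, 16], [7, 8, 9, 11], [18]]


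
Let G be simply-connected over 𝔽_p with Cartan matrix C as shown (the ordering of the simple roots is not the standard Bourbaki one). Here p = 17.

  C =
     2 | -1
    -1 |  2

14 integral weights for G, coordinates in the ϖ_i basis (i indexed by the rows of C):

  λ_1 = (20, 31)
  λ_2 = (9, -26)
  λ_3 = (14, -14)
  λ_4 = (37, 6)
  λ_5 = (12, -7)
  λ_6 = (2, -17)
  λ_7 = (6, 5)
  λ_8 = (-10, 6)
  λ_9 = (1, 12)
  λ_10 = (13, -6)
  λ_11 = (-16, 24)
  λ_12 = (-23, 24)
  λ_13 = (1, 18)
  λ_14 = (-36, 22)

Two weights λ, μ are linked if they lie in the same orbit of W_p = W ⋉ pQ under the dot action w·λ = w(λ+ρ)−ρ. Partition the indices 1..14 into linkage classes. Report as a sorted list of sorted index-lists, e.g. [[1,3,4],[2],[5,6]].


Dynkin diagram of C (from the 2 off-diagonal −1 entries): A_2.

Ā_17 reps of the 14 weights (A_2, coords as presented):

  λ_1+ρ ↦ (2, 13)
  λ_2+ρ ↦ (7, 2)
  λ_3+ρ ↦ (2, 13)
  λ_4+ρ ↦ (7, 6)
  λ_5+ρ ↦ (7, 6)
  λ_6+ρ ↦ (13, 3)
  λ_7+ρ ↦ (7, 6)
  λ_8+ρ ↦ (7, 2)
  λ_9+ρ ↦ (2, 13)
  λ_10+ρ ↦ (9, 5)
  λ_11+ρ ↦ (7, 2)
  λ_12+ρ ↦ (9, 5)
  λ_13+ρ ↦ (2, 13)
  λ_14+ρ ↦ (1, 5)

Partition of {1..14} into 6 W_17-dot-orbits:

[[1, 3, 9, 13], [2, 8, 11], [4, 5, 7], [6], [10, 12], [14]]


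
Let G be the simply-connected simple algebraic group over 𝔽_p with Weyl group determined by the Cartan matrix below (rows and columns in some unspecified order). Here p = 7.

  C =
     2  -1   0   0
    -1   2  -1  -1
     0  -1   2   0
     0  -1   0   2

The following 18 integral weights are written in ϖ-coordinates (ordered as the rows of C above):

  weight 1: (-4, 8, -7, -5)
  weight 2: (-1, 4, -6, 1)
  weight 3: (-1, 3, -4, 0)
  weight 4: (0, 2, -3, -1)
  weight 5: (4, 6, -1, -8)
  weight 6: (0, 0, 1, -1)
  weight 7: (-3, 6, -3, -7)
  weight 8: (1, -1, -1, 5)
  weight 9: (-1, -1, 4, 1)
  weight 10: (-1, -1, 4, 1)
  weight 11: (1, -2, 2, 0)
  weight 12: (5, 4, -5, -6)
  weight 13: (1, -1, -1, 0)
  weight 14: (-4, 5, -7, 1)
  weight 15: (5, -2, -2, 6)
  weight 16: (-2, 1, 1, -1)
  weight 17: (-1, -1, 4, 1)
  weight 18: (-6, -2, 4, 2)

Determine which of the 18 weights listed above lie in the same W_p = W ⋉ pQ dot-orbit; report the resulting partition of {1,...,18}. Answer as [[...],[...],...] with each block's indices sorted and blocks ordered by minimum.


Type D_4, rank 4, |W|=192; reorder rows/cols to standard.

λ_j+ρ reflected into Ā_7 (⟨·,θ^∨⟩≤7); 4-tuples as given:

    λ_1+ρ ↦ (1, 1, 2, 0)
    λ_2+ρ ↦ (0, 0, 5, 2)
    λ_3+ρ ↦ (0, 1, 3, 1)
    λ_4+ρ ↦ (1, 1, 2, 0)
    λ_5+ρ ↦ (0, 0, 5, 2)
    λ_6+ρ ↦ (1, 1, 2, 0)
    λ_7+ρ ↦ (1, 1, 1, 3)
    λ_8+ρ ↦ (1, 0, 1, 5)
    λ_9+ρ ↦ (0, 0, 5, 2)
    λ_10+ρ ↦ (0, 0, 5, 2)
    λ_11+ρ ↦ (1, 1, 2, 0)
    λ_12+ρ ↦ (2, 0, 0, 1)
    λ_13+ρ ↦ (2, 0, 0, 1)
    λ_14+ρ ↦ (0, 1, 3, 1)
    λ_15+ρ ↦ (0, 1, 3, 1)
    λ_16+ρ ↦ (1, 1, 2, 0)
    λ_17+ρ ↦ (0, 0, 5, 2)
    λ_18+ρ ↦ (1, 1, 1, 3)

Linkage partition of the 18 weights (6 classes, p=7):

[[1, 4, 6, 11, 16], [2, 5, 9, 10, 17], [3, 14, 15], [7, 18], [8], [12, 13]]


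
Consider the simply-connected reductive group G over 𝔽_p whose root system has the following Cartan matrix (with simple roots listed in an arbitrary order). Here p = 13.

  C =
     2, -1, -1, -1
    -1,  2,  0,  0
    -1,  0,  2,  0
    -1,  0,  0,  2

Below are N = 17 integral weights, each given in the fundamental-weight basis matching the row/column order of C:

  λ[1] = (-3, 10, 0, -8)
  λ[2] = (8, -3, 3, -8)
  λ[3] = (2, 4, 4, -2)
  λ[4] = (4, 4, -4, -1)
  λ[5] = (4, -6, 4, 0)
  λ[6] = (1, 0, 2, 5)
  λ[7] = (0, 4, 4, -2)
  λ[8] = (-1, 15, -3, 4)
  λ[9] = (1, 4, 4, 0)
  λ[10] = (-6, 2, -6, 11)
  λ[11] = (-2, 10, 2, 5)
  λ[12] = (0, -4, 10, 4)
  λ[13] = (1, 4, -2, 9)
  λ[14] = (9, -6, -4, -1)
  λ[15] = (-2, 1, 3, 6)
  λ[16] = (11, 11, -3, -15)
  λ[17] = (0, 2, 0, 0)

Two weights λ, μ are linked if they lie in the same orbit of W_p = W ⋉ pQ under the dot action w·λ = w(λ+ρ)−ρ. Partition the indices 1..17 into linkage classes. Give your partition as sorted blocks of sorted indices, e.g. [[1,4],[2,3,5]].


Dynkin diagram of C (from the 6 off-diagonal −1 entries): D_4.

Ā_13 reps of the 17 weights (D_4, coords as presented):

  λ_1+ρ ↦ (1, 1, 7, 1);  λ_2+ρ ↦ (0, 2, 4, 7);  λ_3+ρ ↦ (0, 5, 5, 1);  λ_4+ρ ↦ (2, 5, 3, 0);  λ_5+ρ ↦ (0, 5, 5, 1);  λ_6+ρ ↦ (1, 1, 3, 6);  λ_7+ρ ↦ (0, 5, 5, 1);  λ_8+ρ ↦ (2, 5, 3, 0);  λ_9+ρ ↦ (0, 5, 5, 1);  λ_10+ρ ↦ (2, 5, 3, 0);  λ_11+ρ ↦ (2, 5, 3, 0);  λ_12+ρ ↦ (1, 1, 7, 1);  λ_13+ρ ↦ (1, 1, 3, 6);  λ_14+ρ ↦ (2, 5, 3, 0);  λ_15+ρ ↦ (1, 1, 3, 6);  λ_16+ρ ↦ (1, 1, 7, 1);  λ_17+ρ ↦ (1, 3, 1, 1)

Linkage partition of the 17 weights (6 classes, p=13):

[[1, 12, 16], [2], [3, 5, 7, 9], [4, 8, 10, 11, 14], [6, 13, 15], [17]]


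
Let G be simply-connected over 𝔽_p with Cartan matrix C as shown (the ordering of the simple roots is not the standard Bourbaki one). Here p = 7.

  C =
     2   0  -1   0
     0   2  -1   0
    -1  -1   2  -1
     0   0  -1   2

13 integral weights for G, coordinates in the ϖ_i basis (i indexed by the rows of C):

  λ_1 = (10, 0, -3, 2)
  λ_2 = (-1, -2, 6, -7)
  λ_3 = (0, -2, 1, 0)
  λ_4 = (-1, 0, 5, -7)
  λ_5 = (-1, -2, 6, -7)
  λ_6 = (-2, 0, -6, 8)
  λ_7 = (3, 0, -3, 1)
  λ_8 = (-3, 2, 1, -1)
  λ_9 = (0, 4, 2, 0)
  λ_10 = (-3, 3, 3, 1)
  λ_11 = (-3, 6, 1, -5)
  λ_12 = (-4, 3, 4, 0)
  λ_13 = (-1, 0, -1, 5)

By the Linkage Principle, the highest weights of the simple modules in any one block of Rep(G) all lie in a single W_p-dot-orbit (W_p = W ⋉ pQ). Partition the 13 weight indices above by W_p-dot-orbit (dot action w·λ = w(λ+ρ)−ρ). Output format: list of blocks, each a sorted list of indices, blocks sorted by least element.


Type D_4, rank 4, |W|=192; reorder rows/cols to standard.

Each λ_j+ρ reduced to Ā_7; 4-tuples below use C's row order:

    λ_1+ρ ↦ (1, 1, 1, 1)
    λ_2+ρ ↦ (0, 1, 0, 6)
    λ_3+ρ ↦ (1, 1, 1, 1)
    λ_4+ρ ↦ (0, 1, 0, 6)
    λ_5+ρ ↦ (0, 1, 0, 6)
    λ_6+ρ ↦ (1, 1, 1, 1)
    λ_7+ρ ↦ (2, 1, 1, 0)
    λ_8+ρ ↦ (2, 3, 0, 0)
    λ_9+ρ ↦ (1, 1, 1, 1)
    λ_10+ρ ↦ (1, 1, 1, 1)
    λ_11+ρ ↦ (2, 3, 0, 0)
    λ_12+ρ ↦ (0, 1, 1, 2)
    λ_13+ρ ↦ (0, 1, 0, 6)

Partition of {1..13} into 5 W_7-dot-orbits:

[[1, 3, 6, 9, 10], [2, 4, 5, 13], [7], [8, 11], [12]]
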